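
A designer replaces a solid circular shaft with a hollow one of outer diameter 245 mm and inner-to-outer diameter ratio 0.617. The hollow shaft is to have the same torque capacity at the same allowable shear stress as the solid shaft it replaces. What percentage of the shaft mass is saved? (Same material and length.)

31.3 %

Equal τ_max and T ⇒ the solid shaft needs d_s³ = d_o³(1−k⁴), so d_s = 245·(1−0.617⁴)^(1/3) = 232.5 mm.
Area ratio A_h/A_s = d_o²(1−k²)/d_s² = (1−k²)/(1−k⁴)^(2/3) = 0.6874.
Mass saving = 1 − 0.6874 = 31.3 %.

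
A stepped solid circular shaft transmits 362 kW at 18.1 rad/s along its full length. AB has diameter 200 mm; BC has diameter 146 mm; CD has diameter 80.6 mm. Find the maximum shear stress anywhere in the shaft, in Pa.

1.95e8 Pa

ω = 18.1 rad/s, so T = P/ω = 362×10³ / 18.10 = 20000 N·m.
Under the same torque, τ_max = 16T/(πd³) is largest where d is smallest — segment CD (d = 80.6 mm).
τ_max = 16·20000/(π·(0.0806)³) = 1.945×10^8 Pa.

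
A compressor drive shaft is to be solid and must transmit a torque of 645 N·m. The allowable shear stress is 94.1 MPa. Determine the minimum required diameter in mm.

32.7 mm

For a solid shaft τ_max = 16T/(πd³), so d = (16T/(π τ_allow))^(1/3) = (16·645.0/(π·9.41×10^7))^(1/3) = 0.03268 m.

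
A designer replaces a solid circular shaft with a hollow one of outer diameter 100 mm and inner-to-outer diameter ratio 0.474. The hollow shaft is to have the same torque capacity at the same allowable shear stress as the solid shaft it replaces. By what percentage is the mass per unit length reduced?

Equal τ_max and T ⇒ the solid shaft needs d_s³ = d_o³(1−k⁴), so d_s = 100·(1−0.474⁴)^(1/3) = 98.29 mm.
Area ratio A_h/A_s = d_o²(1−k²)/d_s² = (1−k²)/(1−k⁴)^(2/3) = 0.8026.
Mass saving = 1 − 0.8026 = 19.7 %.

19.7 %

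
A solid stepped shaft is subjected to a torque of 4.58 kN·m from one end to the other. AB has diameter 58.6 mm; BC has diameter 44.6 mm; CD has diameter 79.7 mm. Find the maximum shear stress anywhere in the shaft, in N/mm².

263 N/mm²

Under the same torque, τ_max = 16T/(πd³) is largest where d is smallest — segment BC (d = 44.6 mm).
τ_max = 16·4580/(π·(0.0446)³) = 2.629×10^8 Pa.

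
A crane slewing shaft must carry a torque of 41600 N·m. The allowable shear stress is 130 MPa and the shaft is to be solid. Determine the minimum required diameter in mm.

For a solid shaft τ_max = 16T/(πd³), so d = (16T/(π τ_allow))^(1/3) = (16·41600/(π·1.30×10^8))^(1/3) = 0.1177 m.

118 mm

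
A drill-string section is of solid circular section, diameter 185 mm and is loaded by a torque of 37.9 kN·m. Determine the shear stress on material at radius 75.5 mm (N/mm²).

24.9 N/mm²

J = πd⁴/32 = π(0.185)⁴/32 = 1.150×10^-4 m⁴.
Shear stress varies linearly with radius: τ = T·r/J = 37900 × 0.0755 / 1.150×10^-4 = 2.488×10^7 Pa.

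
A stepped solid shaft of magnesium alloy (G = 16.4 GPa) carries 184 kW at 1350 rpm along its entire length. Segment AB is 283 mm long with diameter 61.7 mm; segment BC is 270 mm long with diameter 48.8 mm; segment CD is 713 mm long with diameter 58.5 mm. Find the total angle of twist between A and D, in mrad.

103 mrad

ω = 2π·1350/60 = 141.4 rad/s, so T = P/ω = 184×10³ / 141.4 = 1302 N·m.
J_AB = π(0.0617)⁴/32 = 1.42×10^-6 m⁴; J_BC = π(0.0488)⁴/32 = 5.57×10^-7 m⁴; J_CD = π(0.0585)⁴/32 = 1.15×10^-6 m⁴.
θ = (T/G)·Σ L_i/J_i = (1302/16.4×10⁹)·(0.283/1.42×10^-6 + 0.270/5.57×10^-7 + 0.713/1.15×10^-6) = 0.1035 rad.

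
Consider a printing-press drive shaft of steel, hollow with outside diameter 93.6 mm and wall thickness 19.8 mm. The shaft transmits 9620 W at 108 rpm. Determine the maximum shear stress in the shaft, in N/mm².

5.94 N/mm²

ω = 2π·108/60 = 11.31 rad/s, so T = P/ω = 9620 / 11.31 = 850.6 N·m.
J = π(d_o⁴ − d_i⁴)/32 = π(0.0936⁴ − 0.0540⁴)/32 = 6.701×10^-6 m⁴.
τ_max = T·r/J = 850.6 × 0.0468 / 6.701×10^-6 = 5.941×10^6 Pa.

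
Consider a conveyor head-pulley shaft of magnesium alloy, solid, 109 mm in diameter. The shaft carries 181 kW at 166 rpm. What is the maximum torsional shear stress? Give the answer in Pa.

ω = 2π·166/60 = 17.38 rad/s, so T = P/ω = 181×10³ / 17.38 = 10410 N·m.
J = πd⁴/32 = π(0.109)⁴/32 = 1.386×10^-5 m⁴.
τ_max = T·r/J = 10410 × 0.0545 / 1.386×10^-5 = 4.095×10^7 Pa.

4.09e7 Pa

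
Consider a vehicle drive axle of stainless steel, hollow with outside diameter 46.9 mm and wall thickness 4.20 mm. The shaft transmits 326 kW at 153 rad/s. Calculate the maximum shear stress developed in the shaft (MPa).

ω = 153 rad/s, so T = P/ω = 326×10³ / 153.0 = 2131 N·m.
J = π(d_o⁴ − d_i⁴)/32 = π(0.0469⁴ − 0.0385⁴)/32 = 2.593×10^-7 m⁴.
τ_max = T·r/J = 2131 × 0.0234 / 2.593×10^-7 = 1.927×10^8 Pa.

193 MPa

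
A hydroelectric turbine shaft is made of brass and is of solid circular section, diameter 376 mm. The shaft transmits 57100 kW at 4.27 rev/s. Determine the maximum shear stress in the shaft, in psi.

ω = 2π·4.27 = 26.83 rad/s, so T = P/ω = 57100×10³ / 26.83 = 2.128e6 N·m.
J = πd⁴/32 = π(0.376)⁴/32 = 1.962×10^-3 m⁴.
τ_max = T·r/J = 2.128e6 × 0.188 / 1.962×10^-3 = 2.039×10^8 Pa.

29600 psi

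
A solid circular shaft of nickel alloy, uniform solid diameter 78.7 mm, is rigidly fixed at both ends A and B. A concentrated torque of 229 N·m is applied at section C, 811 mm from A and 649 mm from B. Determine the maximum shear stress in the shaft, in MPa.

With uniform GJ and both ends fixed, compatibility θ_AC = θ_CB gives T_A·a = T_B·b, together with T_A + T_B = T₀.
T_A = T₀·b/(a+b) = 229.0·649/1460 = 101.8 N·m; T_B = 127.2 N·m.
τ in each portion: τ_AC = 1.06×10^6 Pa, τ_CB = 1.33×10^6 Pa; maximum is in CB.
τ_max = T_CB·r/J = 127.2·0.0394/3.77×10^-6 = 1.329×10^6 Pa.

1.33 MPa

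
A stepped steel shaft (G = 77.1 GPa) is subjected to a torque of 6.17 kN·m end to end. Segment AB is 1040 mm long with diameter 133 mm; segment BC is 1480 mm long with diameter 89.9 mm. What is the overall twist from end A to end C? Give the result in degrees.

1.21°

J_AB = π(0.133)⁴/32 = 3.07×10^-5 m⁴; J_BC = π(0.0899)⁴/32 = 6.41×10^-6 m⁴.
θ = (T/G)·Σ L_i/J_i = (6170/77.1×10⁹)·(1.04/3.07×10^-5 + 1.48/6.41×10^-6) = 0.02118 rad.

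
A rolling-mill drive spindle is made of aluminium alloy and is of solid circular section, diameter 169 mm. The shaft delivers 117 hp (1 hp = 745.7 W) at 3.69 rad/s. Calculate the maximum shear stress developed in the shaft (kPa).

ω = 3.69 rad/s, so T = P/ω = 117×745.7 / 3.690 = 23640 N·m.
J = πd⁴/32 = π(0.169)⁴/32 = 8.008×10^-5 m⁴.
τ_max = T·r/J = 23640 × 0.0845 / 8.008×10^-5 = 2.495×10^7 Pa.

24900 kPa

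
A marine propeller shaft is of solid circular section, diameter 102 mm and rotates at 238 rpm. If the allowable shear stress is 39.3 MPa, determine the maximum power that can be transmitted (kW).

204 kW

J = πd⁴/32 = π(0.102)⁴/32 = 1.063×10^-5 m⁴.
T_max = τ_allow·J/r = 3.93×10^7 × 1.063×10^-5 / 0.0510 = 8189 N·m.
ω = 2π·238/60 = 24.92 rad/s, so P_max = T_max·ω = 2.041×10^5 W.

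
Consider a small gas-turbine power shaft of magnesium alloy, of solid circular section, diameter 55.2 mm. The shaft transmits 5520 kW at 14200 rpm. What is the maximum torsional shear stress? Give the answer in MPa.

ω = 2π·14200/60 = 1487 rad/s, so T = P/ω = 5520×10³ / 1487 = 3712 N·m.
J = πd⁴/32 = π(0.0552)⁴/32 = 9.115×10^-7 m⁴.
τ_max = T·r/J = 3712 × 0.0276 / 9.115×10^-7 = 1.124×10^8 Pa.

112 MPa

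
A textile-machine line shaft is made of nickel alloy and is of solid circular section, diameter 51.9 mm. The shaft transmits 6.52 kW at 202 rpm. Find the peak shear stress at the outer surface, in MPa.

ω = 2π·202/60 = 21.15 rad/s, so T = P/ω = 6.52×10³ / 21.15 = 308.2 N·m.
J = πd⁴/32 = π(0.0519)⁴/32 = 7.123×10^-7 m⁴.
τ_max = T·r/J = 308.2 × 0.0260 / 7.123×10^-7 = 1.123×10^7 Pa.

11.2 MPa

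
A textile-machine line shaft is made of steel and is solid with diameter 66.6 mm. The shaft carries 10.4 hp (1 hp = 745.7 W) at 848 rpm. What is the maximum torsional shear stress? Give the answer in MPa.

1.51 MPa

ω = 2π·848/60 = 88.80 rad/s, so T = P/ω = 10.4×745.7 / 88.80 = 87.33 N·m.
J = πd⁴/32 = π(0.0666)⁴/32 = 1.932×10^-6 m⁴.
τ_max = T·r/J = 87.33 × 0.0333 / 1.932×10^-6 = 1.506×10^6 Pa.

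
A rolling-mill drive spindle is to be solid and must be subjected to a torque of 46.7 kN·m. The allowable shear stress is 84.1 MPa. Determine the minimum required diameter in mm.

For a solid shaft τ_max = 16T/(πd³), so d = (16T/(π τ_allow))^(1/3) = (16·46700/(π·8.41×10^7))^(1/3) = 0.1414 m.

141 mm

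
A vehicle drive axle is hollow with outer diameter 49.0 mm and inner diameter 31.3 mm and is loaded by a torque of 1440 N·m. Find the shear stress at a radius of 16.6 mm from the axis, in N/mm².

J = π(d_o⁴ − d_i⁴)/32 = π(0.0490⁴ − 0.0313⁴)/32 = 4.717×10^-7 m⁴.
Shear stress varies linearly with radius: τ = T·r/J = 1440 × 0.0166 / 4.717×10^-7 = 5.067×10^7 Pa.

50.7 N/mm²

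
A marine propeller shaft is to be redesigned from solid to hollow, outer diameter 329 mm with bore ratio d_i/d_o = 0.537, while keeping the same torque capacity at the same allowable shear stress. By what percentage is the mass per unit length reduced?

Equal τ_max and T ⇒ the solid shaft needs d_s³ = d_o³(1−k⁴), so d_s = 329·(1−0.537⁴)^(1/3) = 319.6 mm.
Area ratio A_h/A_s = d_o²(1−k²)/d_s² = (1−k²)/(1−k⁴)^(2/3) = 0.7540.
Mass saving = 1 − 0.7540 = 24.6 %.

24.6 %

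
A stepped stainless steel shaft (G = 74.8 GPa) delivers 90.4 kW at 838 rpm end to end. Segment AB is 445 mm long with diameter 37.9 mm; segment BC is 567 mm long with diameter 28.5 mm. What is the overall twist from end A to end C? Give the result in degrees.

8.64°

ω = 2π·838/60 = 87.76 rad/s, so T = P/ω = 90.4×10³ / 87.76 = 1030 N·m.
J_AB = π(0.0379)⁴/32 = 2.03×10^-7 m⁴; J_BC = π(0.0285)⁴/32 = 6.48×10^-8 m⁴.
θ = (T/G)·Σ L_i/J_i = (1030/74.8×10⁹)·(0.445/2.03×10^-7 + 0.567/6.48×10^-8) = 0.1508 rad.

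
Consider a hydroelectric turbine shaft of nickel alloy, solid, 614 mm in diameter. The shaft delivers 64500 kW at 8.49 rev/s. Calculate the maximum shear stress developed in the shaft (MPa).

ω = 2π·8.49 = 53.34 rad/s, so T = P/ω = 64500×10³ / 53.34 = 1.209e6 N·m.
J = πd⁴/32 = π(0.614)⁴/32 = 0.01395 m⁴.
τ_max = T·r/J = 1.209e6 × 0.307 / 0.01395 = 2.660×10^7 Pa.

26.6 MPa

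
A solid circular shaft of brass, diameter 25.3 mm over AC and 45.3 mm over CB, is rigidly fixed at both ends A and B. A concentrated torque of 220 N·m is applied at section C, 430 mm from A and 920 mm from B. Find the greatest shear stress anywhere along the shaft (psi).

1730 psi

Compatibility: T_A·a/J_AC = T_B·b/J_CB with T_A + T_B = T₀.
J_AC = 4.02×10^-8 m⁴, J_CB = 4.13×10^-7 m⁴, so T_A = T₀·(J_AC/a)/((J_AC/a)+(J_CB/b)) = 37.91 N·m, T_B = 182.1 N·m.
τ in each portion: τ_AC = 1.19×10^7 Pa, τ_CB = 9.98×10^6 Pa; maximum is in AC.
τ_max = T_AC·r/J = 37.91·0.0126/4.02×10^-8 = 1.192×10^7 Pa.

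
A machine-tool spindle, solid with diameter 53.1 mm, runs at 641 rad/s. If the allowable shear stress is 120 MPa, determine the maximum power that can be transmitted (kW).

J = πd⁴/32 = π(0.0531)⁴/32 = 7.805×10^-7 m⁴.
T_max = τ_allow·J/r = 1.20×10^8 × 7.805×10^-7 / 0.0266 = 3528 N·m.
ω = 641 rad/s, so P_max = T_max·ω = 2.261×10^6 W.

2260 kW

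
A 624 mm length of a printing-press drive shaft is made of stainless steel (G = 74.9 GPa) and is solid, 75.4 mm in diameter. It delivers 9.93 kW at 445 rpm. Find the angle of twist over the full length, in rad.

5.59e-4 rad

ω = 2π·445/60 = 46.60 rad/s, so T = P/ω = 9.93×10³ / 46.60 = 213.1 N·m.
J = πd⁴/32 = π(0.0754)⁴/32 = 3.173×10^-6 m⁴.
θ = T·L/(G·J) = 213.1 × 0.624 / (74.9×10⁹ × 3.173×10^-6) = 5.595×10^-4 rad.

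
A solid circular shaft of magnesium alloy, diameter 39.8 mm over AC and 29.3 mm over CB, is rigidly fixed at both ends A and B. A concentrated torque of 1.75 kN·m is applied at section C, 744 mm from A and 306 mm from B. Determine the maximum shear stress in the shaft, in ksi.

21.4 ksi

Compatibility: T_A·a/J_AC = T_B·b/J_CB with T_A + T_B = T₀.
J_AC = 2.46×10^-7 m⁴, J_CB = 7.24×10^-8 m⁴, so T_A = T₀·(J_AC/a)/((J_AC/a)+(J_CB/b)) = 1021 N·m, T_B = 729.1 N·m.
τ in each portion: τ_AC = 8.25×10^7 Pa, τ_CB = 1.48×10^8 Pa; maximum is in CB.
τ_max = T_CB·r/J = 729.1·0.0146/7.24×10^-8 = 1.476×10^8 Pa.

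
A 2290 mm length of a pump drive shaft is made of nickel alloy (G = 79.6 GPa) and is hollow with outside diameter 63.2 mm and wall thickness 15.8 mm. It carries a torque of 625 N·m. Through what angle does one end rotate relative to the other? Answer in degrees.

0.702°

J = π(d_o⁴ − d_i⁴)/32 = π(0.0632⁴ − 0.0316⁴)/32 = 1.468×10^-6 m⁴.
θ = T·L/(G·J) = 625.0 × 2.29 / (79.6×10⁹ × 1.468×10^-6) = 0.01225 rad.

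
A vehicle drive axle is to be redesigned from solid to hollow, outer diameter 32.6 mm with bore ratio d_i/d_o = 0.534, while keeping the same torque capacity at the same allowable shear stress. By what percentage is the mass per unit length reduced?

24.4 %

Equal τ_max and T ⇒ the solid shaft needs d_s³ = d_o³(1−k⁴), so d_s = 32.6·(1−0.534⁴)^(1/3) = 31.69 mm.
Area ratio A_h/A_s = d_o²(1−k²)/d_s² = (1−k²)/(1−k⁴)^(2/3) = 0.7564.
Mass saving = 1 − 0.7564 = 24.4 %.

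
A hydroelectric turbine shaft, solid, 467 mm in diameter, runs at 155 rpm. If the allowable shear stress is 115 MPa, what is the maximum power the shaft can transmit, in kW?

37300 kW

J = πd⁴/32 = π(0.467)⁴/32 = 4.669×10^-3 m⁴.
T_max = τ_allow·J/r = 1.15×10^8 × 4.669×10^-3 / 0.234 = 2.300e6 N·m.
ω = 2π·155/60 = 16.23 rad/s, so P_max = T_max·ω = 3.733×10^7 W.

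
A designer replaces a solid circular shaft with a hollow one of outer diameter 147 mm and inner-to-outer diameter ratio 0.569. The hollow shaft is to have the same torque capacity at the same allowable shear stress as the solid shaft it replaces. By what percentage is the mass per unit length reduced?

Equal τ_max and T ⇒ the solid shaft needs d_s³ = d_o³(1−k⁴), so d_s = 147·(1−0.569⁴)^(1/3) = 141.7 mm.
Area ratio A_h/A_s = d_o²(1−k²)/d_s² = (1−k²)/(1−k⁴)^(2/3) = 0.7280.
Mass saving = 1 − 0.7280 = 27.2 %.

27.2 %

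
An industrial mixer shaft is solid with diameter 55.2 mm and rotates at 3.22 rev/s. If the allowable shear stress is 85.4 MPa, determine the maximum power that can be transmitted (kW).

57.1 kW

J = πd⁴/32 = π(0.0552)⁴/32 = 9.115×10^-7 m⁴.
T_max = τ_allow·J/r = 8.54×10^7 × 9.115×10^-7 / 0.0276 = 2820 N·m.
ω = 2π·3.22 = 20.23 rad/s, so P_max = T_max·ω = 5.706×10^4 W.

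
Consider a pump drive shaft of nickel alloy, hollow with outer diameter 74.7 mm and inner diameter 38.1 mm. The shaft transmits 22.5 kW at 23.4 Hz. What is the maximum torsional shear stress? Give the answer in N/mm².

2.01 N/mm²

ω = 2π·23.4 = 147.0 rad/s, so T = P/ω = 22.5×10³ / 147.0 = 153.0 N·m.
J = π(d_o⁴ − d_i⁴)/32 = π(0.0747⁴ − 0.0381⁴)/32 = 2.850×10^-6 m⁴.
τ_max = T·r/J = 153.0 × 0.0374 / 2.850×10^-6 = 2.006×10^6 Pa.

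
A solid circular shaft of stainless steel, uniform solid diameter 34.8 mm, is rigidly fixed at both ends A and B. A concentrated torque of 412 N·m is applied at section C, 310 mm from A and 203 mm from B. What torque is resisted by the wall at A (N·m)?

With uniform GJ and both ends fixed, compatibility θ_AC = θ_CB gives T_A·a = T_B·b, together with T_A + T_B = T₀.
T_A = T₀·b/(a+b) = 412.0·203/513.0 = 163.0 N·m; T_B = 249.0 N·m.

163 N·m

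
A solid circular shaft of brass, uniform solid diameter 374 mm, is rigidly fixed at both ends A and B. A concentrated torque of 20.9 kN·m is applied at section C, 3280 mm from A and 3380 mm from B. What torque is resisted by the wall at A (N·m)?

10600 N·m

With uniform GJ and both ends fixed, compatibility θ_AC = θ_CB gives T_A·a = T_B·b, together with T_A + T_B = T₀.
T_A = T₀·b/(a+b) = 20900·3380/6660 = 10610 N·m; T_B = 10290 N·m.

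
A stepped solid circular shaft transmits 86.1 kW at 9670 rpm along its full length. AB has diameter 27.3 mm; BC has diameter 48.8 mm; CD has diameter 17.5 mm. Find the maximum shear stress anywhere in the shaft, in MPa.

80.8 MPa

ω = 2π·9670/60 = 1013 rad/s, so T = P/ω = 86.1×10³ / 1013 = 85.03 N·m.
Under the same torque, τ_max = 16T/(πd³) is largest where d is smallest — segment CD (d = 17.5 mm).
τ_max = 16·85.03/(π·(0.0175)³) = 8.080×10^7 Pa.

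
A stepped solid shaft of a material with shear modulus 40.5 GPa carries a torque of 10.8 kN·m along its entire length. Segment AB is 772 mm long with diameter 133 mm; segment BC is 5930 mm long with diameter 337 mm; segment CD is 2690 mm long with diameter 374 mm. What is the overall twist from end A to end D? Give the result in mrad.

8.32 mrad

J_AB = π(0.133)⁴/32 = 3.07×10^-5 m⁴; J_BC = π(0.337)⁴/32 = 1.27×10^-3 m⁴; J_CD = π(0.374)⁴/32 = 1.92×10^-3 m⁴.
θ = (T/G)·Σ L_i/J_i = (10800/40.5×10⁹)·(0.772/3.07×10^-5 + 5.93/1.27×10^-3 + 2.69/1.92×10^-3) = 8.324×10^-3 rad.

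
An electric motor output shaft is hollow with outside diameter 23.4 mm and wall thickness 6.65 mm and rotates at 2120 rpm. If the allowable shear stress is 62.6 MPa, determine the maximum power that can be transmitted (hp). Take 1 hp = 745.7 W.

J = π(d_o⁴ − d_i⁴)/32 = π(0.0234⁴ − 0.0101⁴)/32 = 2.841×10^-8 m⁴.
T_max = τ_allow·J/r = 6.26×10^7 × 2.841×10^-8 / 0.0117 = 152.0 N·m.
ω = 2π·2120/60 = 222.0 rad/s, so P_max = T_max·ω = 3.375×10^4 W.

45.3 hp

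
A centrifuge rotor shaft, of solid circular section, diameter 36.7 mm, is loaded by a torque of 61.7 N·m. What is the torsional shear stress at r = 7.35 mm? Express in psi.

J = πd⁴/32 = π(0.0367)⁴/32 = 1.781×10^-7 m⁴.
Shear stress varies linearly with radius: τ = T·r/J = 61.70 × 0.00735 / 1.781×10^-7 = 2.546×10^6 Pa.

369 psi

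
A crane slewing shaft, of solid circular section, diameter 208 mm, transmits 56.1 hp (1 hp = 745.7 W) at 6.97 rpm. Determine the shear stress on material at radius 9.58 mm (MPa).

ω = 2π·6.97/60 = 0.7299 rad/s, so T = P/ω = 56.1×745.7 / 0.7299 = 57310 N·m.
J = πd⁴/32 = π(0.208)⁴/32 = 1.838×10^-4 m⁴.
Shear stress varies linearly with radius: τ = T·r/J = 57310 × 0.00958 / 1.838×10^-4 = 2.988×10^6 Pa.

2.99 MPa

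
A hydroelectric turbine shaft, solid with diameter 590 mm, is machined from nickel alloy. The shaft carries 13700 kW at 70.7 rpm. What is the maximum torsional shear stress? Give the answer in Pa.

ω = 2π·70.7/60 = 7.404 rad/s, so T = P/ω = 13700×10³ / 7.404 = 1.850e6 N·m.
J = πd⁴/32 = π(0.590)⁴/32 = 0.01190 m⁴.
τ_max = T·r/J = 1.850e6 × 0.295 / 0.01190 = 4.589×10^7 Pa.

4.59e7 Pa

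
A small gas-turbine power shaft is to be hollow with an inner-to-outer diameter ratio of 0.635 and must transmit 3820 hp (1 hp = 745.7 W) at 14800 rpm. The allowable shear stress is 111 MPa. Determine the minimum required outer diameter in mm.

ω = 2π·14800/60 = 1550 rad/s, so T = P/ω = 3820×745.7 / 1550 = 1838 N·m.
For a hollow shaft with d_i/d_o = 0.635: τ_max = 16T/(π d_o³ (1−k⁴)), so d_o = [16T/(π τ_allow (1−k⁴))]^(1/3) = [16·1838/(π·1.11×10^8·0.8374)]^(1/3) = 0.04652 m.

46.5 mm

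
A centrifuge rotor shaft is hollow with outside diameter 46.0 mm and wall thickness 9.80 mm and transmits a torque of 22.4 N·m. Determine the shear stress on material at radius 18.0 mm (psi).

J = π(d_o⁴ − d_i⁴)/32 = π(0.0460⁴ − 0.0264⁴)/32 = 3.919×10^-7 m⁴.
Shear stress varies linearly with radius: τ = T·r/J = 22.40 × 0.0180 / 3.919×10^-7 = 1.029×10^6 Pa.

149 psi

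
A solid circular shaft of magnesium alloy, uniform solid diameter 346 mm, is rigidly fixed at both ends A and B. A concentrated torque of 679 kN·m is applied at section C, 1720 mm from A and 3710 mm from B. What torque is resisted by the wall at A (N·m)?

464000 N·m

With uniform GJ and both ends fixed, compatibility θ_AC = θ_CB gives T_A·a = T_B·b, together with T_A + T_B = T₀.
T_A = T₀·b/(a+b) = 679000·3710/5430 = 463900 N·m; T_B = 215100 N·m.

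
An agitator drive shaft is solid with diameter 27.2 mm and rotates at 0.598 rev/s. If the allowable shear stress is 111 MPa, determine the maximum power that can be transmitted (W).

J = πd⁴/32 = π(0.0272)⁴/32 = 5.374×10^-8 m⁴.
T_max = τ_allow·J/r = 1.11×10^8 × 5.374×10^-8 / 0.0136 = 438.6 N·m.
ω = 2π·0.598 = 3.757 rad/s, so P_max = T_max·ω = 1648 W.

1650 W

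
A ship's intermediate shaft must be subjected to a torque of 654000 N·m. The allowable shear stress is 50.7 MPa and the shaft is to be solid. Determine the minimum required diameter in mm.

404 mm

For a solid shaft τ_max = 16T/(πd³), so d = (16T/(π τ_allow))^(1/3) = (16·654000/(π·5.07×10^7))^(1/3) = 0.4035 m.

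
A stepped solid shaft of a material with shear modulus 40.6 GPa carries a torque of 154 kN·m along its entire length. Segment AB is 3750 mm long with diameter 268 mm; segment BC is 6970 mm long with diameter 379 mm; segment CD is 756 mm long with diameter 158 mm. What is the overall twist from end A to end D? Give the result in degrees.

5.04°

J_AB = π(0.268)⁴/32 = 5.06×10^-4 m⁴; J_BC = π(0.379)⁴/32 = 2.03×10^-3 m⁴; J_CD = π(0.158)⁴/32 = 6.12×10^-5 m⁴.
θ = (T/G)·Σ L_i/J_i = (154000/40.6×10⁹)·(3.75/5.06×10^-4 + 6.97/2.03×10^-3 + 0.756/6.12×10^-5) = 0.08801 rad.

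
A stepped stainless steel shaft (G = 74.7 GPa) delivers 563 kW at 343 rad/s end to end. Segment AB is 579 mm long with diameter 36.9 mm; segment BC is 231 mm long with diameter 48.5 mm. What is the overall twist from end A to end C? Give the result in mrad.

ω = 343 rad/s, so T = P/ω = 563×10³ / 343.0 = 1641 N·m.
J_AB = π(0.0369)⁴/32 = 1.82×10^-7 m⁴; J_BC = π(0.0485)⁴/32 = 5.43×10^-7 m⁴.
θ = (T/G)·Σ L_i/J_i = (1641/74.7×10⁹)·(0.579/1.82×10^-7 + 0.231/5.43×10^-7) = 0.07924 rad.

79.2 mrad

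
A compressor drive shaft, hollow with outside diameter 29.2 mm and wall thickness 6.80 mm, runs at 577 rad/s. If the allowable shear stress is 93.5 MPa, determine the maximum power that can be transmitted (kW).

J = π(d_o⁴ − d_i⁴)/32 = π(0.0292⁴ − 0.0156⁴)/32 = 6.556×10^-8 m⁴.
T_max = τ_allow·J/r = 9.35×10^7 × 6.556×10^-8 / 0.0146 = 419.8 N·m.
ω = 577 rad/s, so P_max = T_max·ω = 2.422×10^5 W.

242 kW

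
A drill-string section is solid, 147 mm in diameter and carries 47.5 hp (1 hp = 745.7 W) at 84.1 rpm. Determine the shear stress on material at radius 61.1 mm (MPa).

5.36 MPa

ω = 2π·84.1/60 = 8.807 rad/s, so T = P/ω = 47.5×745.7 / 8.807 = 4022 N·m.
J = πd⁴/32 = π(0.147)⁴/32 = 4.584×10^-5 m⁴.
Shear stress varies linearly with radius: τ = T·r/J = 4022 × 0.0611 / 4.584×10^-5 = 5.360×10^6 Pa.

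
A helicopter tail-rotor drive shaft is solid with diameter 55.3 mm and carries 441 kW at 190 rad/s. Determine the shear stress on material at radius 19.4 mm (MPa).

ω = 190 rad/s, so T = P/ω = 441×10³ / 190.0 = 2321 N·m.
J = πd⁴/32 = π(0.0553)⁴/32 = 9.181×10^-7 m⁴.
Shear stress varies linearly with radius: τ = T·r/J = 2321 × 0.0194 / 9.181×10^-7 = 4.904×10^7 Pa.

49.0 MPa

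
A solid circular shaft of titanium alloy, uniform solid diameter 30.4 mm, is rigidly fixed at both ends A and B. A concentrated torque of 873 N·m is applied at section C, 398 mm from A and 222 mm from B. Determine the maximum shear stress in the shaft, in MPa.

102 MPa

With uniform GJ and both ends fixed, compatibility θ_AC = θ_CB gives T_A·a = T_B·b, together with T_A + T_B = T₀.
T_A = T₀·b/(a+b) = 873.0·222/620.0 = 312.6 N·m; T_B = 560.4 N·m.
τ in each portion: τ_AC = 5.67×10^7 Pa, τ_CB = 1.02×10^8 Pa; maximum is in CB.
τ_max = T_CB·r/J = 560.4·0.0152/8.38×10^-8 = 1.016×10^8 Pa.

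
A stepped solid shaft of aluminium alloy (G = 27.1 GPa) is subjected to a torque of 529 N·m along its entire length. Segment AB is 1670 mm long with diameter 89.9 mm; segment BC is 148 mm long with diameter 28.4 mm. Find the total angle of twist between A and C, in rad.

0.0503 rad

J_AB = π(0.0899)⁴/32 = 6.41×10^-6 m⁴; J_BC = π(0.0284)⁴/32 = 6.39×10^-8 m⁴.
θ = (T/G)·Σ L_i/J_i = (529.0/27.1×10⁹)·(1.67/6.41×10^-6 + 0.148/6.39×10^-8) = 0.05032 rad.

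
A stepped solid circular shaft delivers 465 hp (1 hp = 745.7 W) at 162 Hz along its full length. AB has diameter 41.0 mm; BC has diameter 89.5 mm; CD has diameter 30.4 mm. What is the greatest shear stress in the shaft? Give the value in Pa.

6.18e7 Pa

ω = 2π·162 = 1018 rad/s, so T = P/ω = 465×745.7 / 1018 = 340.7 N·m.
Under the same torque, τ_max = 16T/(πd³) is largest where d is smallest — segment CD (d = 30.4 mm).
τ_max = 16·340.7/(π·(0.0304)³) = 6.175×10^7 Pa.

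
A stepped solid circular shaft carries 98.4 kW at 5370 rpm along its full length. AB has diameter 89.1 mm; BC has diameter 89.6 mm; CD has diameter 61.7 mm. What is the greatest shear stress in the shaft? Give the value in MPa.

3.79 MPa

ω = 2π·5370/60 = 562.3 rad/s, so T = P/ω = 98.4×10³ / 562.3 = 175.0 N·m.
Under the same torque, τ_max = 16T/(πd³) is largest where d is smallest — segment CD (d = 61.7 mm).
τ_max = 16·175.0/(π·(0.0617)³) = 3.794×10^6 Pa.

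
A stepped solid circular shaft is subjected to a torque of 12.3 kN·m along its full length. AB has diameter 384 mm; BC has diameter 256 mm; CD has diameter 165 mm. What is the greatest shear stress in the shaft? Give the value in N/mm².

Under the same torque, τ_max = 16T/(πd³) is largest where d is smallest — segment CD (d = 165 mm).
τ_max = 16·12300/(π·(0.165)³) = 1.395×10^7 Pa.

13.9 N/mm²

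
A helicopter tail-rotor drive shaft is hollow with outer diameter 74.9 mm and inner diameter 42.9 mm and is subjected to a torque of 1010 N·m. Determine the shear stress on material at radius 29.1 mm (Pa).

J = π(d_o⁴ − d_i⁴)/32 = π(0.0749⁴ − 0.0429⁴)/32 = 2.757×10^-6 m⁴.
Shear stress varies linearly with radius: τ = T·r/J = 1010 × 0.0291 / 2.757×10^-6 = 1.066×10^7 Pa.

1.07e7 Pa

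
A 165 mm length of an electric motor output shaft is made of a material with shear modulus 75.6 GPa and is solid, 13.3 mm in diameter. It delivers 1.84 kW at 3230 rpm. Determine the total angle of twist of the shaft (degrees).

ω = 2π·3230/60 = 338.2 rad/s, so T = P/ω = 1.84×10³ / 338.2 = 5.440 N·m.
J = πd⁴/32 = π(0.0133)⁴/32 = 3.072×10^-9 m⁴.
θ = T·L/(G·J) = 5.440 × 0.165 / (75.6×10⁹ × 3.072×10^-9) = 3.865×10^-3 rad.

0.221°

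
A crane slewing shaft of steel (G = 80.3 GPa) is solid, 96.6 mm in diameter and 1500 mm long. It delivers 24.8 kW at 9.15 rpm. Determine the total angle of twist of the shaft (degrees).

3.24°

ω = 2π·9.15/60 = 0.9582 rad/s, so T = P/ω = 24.8×10³ / 0.9582 = 25880 N·m.
J = πd⁴/32 = π(0.0966)⁴/32 = 8.549×10^-6 m⁴.
θ = T·L/(G·J) = 25880 × 1.50 / (80.3×10⁹ × 8.549×10^-6) = 0.05655 rad.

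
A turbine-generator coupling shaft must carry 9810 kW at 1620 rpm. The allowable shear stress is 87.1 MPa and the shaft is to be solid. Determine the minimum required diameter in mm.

150 mm

ω = 2π·1620/60 = 169.6 rad/s, so T = P/ω = 9810×10³ / 169.6 = 57830 N·m.
For a solid shaft τ_max = 16T/(πd³), so d = (16T/(π τ_allow))^(1/3) = (16·57830/(π·8.71×10^7))^(1/3) = 0.1501 m.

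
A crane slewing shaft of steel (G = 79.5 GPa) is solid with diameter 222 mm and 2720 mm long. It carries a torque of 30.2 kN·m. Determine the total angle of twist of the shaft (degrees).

0.248°

J = πd⁴/32 = π(0.222)⁴/32 = 2.385×10^-4 m⁴.
θ = T·L/(G·J) = 30200 × 2.72 / (79.5×10⁹ × 2.385×10^-4) = 4.333×10^-3 rad.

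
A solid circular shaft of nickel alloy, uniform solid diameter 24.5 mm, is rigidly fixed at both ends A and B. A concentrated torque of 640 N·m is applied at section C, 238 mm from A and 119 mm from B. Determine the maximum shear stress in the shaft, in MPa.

With uniform GJ and both ends fixed, compatibility θ_AC = θ_CB gives T_A·a = T_B·b, together with T_A + T_B = T₀.
T_A = T₀·b/(a+b) = 640.0·119/357.0 = 213.3 N·m; T_B = 426.7 N·m.
τ in each portion: τ_AC = 7.39×10^7 Pa, τ_CB = 1.48×10^8 Pa; maximum is in CB.
τ_max = T_CB·r/J = 426.7·0.0123/3.54×10^-8 = 1.478×10^8 Pa.

148 MPa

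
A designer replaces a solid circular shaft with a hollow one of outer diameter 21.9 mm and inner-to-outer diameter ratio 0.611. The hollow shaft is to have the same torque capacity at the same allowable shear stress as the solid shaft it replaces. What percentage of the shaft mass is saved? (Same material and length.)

Equal τ_max and T ⇒ the solid shaft needs d_s³ = d_o³(1−k⁴), so d_s = 21.9·(1−0.611⁴)^(1/3) = 20.83 mm.
Area ratio A_h/A_s = d_o²(1−k²)/d_s² = (1−k²)/(1−k⁴)^(2/3) = 0.6926.
Mass saving = 1 − 0.6926 = 30.7 %.

30.7 %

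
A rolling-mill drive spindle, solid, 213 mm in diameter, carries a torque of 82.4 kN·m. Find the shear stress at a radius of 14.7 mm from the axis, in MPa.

5.99 MPa

J = πd⁴/32 = π(0.213)⁴/32 = 2.021×10^-4 m⁴.
Shear stress varies linearly with radius: τ = T·r/J = 82400 × 0.0147 / 2.021×10^-4 = 5.994×10^6 Pa.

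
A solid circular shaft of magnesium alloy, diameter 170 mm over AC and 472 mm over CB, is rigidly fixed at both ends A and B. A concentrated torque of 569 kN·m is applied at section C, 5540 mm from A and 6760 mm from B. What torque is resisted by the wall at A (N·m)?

11400 N·m

Compatibility: T_A·a/J_AC = T_B·b/J_CB with T_A + T_B = T₀.
J_AC = 8.20×10^-5 m⁴, J_CB = 4.87×10^-3 m⁴, so T_A = T₀·(J_AC/a)/((J_AC/a)+(J_CB/b)) = 11450 N·m, T_B = 557600 N·m.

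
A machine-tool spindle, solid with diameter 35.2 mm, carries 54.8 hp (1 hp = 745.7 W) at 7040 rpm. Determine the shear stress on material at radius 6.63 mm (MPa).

ω = 2π·7040/60 = 737.2 rad/s, so T = P/ω = 54.8×745.7 / 737.2 = 55.43 N·m.
J = πd⁴/32 = π(0.0352)⁴/32 = 1.507×10^-7 m⁴.
Shear stress varies linearly with radius: τ = T·r/J = 55.43 × 0.00663 / 1.507×10^-7 = 2.438×10^6 Pa.

2.44 MPa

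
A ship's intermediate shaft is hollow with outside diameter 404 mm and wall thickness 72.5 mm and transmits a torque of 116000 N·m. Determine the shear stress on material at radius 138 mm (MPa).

J = π(d_o⁴ − d_i⁴)/32 = π(0.404⁴ − 0.259⁴)/32 = 2.174×10^-3 m⁴.
Shear stress varies linearly with radius: τ = T·r/J = 116000 × 0.138 / 2.174×10^-3 = 7.365×10^6 Pa.

7.36 MPa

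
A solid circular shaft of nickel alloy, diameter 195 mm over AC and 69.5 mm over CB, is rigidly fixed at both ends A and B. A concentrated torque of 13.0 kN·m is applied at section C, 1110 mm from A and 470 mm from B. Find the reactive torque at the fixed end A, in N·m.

12500 N·m

Compatibility: T_A·a/J_AC = T_B·b/J_CB with T_A + T_B = T₀.
J_AC = 1.42×10^-4 m⁴, J_CB = 2.29×10^-6 m⁴, so T_A = T₀·(J_AC/a)/((J_AC/a)+(J_CB/b)) = 12520 N·m, T_B = 477.2 N·m.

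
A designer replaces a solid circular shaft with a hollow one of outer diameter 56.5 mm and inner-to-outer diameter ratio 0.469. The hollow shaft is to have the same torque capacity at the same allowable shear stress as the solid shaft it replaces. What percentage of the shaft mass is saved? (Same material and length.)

19.4 %

Equal τ_max and T ⇒ the solid shaft needs d_s³ = d_o³(1−k⁴), so d_s = 56.5·(1−0.469⁴)^(1/3) = 55.57 mm.
Area ratio A_h/A_s = d_o²(1−k²)/d_s² = (1−k²)/(1−k⁴)^(2/3) = 0.8063.
Mass saving = 1 − 0.8063 = 19.4 %.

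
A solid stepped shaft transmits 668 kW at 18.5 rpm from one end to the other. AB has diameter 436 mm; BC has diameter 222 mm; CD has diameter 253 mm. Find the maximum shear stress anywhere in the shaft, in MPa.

161 MPa

ω = 2π·18.5/60 = 1.937 rad/s, so T = P/ω = 668×10³ / 1.937 = 344800 N·m.
Under the same torque, τ_max = 16T/(πd³) is largest where d is smallest — segment BC (d = 222 mm).
τ_max = 16·344800/(π·(0.222)³) = 1.605×10^8 Pa.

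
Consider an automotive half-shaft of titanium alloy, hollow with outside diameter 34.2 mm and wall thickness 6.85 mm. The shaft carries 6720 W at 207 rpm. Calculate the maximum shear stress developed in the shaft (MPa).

ω = 2π·207/60 = 21.68 rad/s, so T = P/ω = 6720 / 21.68 = 310.0 N·m.
J = π(d_o⁴ − d_i⁴)/32 = π(0.0342⁴ − 0.0205⁴)/32 = 1.170×10^-7 m⁴.
τ_max = T·r/J = 310.0 × 0.0171 / 1.170×10^-7 = 4.532×10^7 Pa.

45.3 MPa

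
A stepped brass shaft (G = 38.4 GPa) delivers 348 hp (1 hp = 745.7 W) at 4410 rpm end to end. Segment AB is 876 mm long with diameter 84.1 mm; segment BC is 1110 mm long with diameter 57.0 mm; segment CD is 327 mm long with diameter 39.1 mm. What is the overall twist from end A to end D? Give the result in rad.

ω = 2π·4410/60 = 461.8 rad/s, so T = P/ω = 348×745.7 / 461.8 = 561.9 N·m.
J_AB = π(0.0841)⁴/32 = 4.91×10^-6 m⁴; J_BC = π(0.0570)⁴/32 = 1.04×10^-6 m⁴; J_CD = π(0.0391)⁴/32 = 2.29×10^-7 m⁴.
θ = (T/G)·Σ L_i/J_i = (561.9/38.4×10⁹)·(0.876/4.91×10^-6 + 1.11/1.04×10^-6 + 0.327/2.29×10^-7) = 0.03914 rad.

0.0391 rad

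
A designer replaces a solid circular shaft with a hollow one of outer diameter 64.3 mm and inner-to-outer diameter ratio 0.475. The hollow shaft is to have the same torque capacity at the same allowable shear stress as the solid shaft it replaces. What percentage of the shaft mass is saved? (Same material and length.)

Equal τ_max and T ⇒ the solid shaft needs d_s³ = d_o³(1−k⁴), so d_s = 64.3·(1−0.475⁴)^(1/3) = 63.19 mm.
Area ratio A_h/A_s = d_o²(1−k²)/d_s² = (1−k²)/(1−k⁴)^(2/3) = 0.8018.
Mass saving = 1 − 0.8018 = 19.8 %.

19.8 %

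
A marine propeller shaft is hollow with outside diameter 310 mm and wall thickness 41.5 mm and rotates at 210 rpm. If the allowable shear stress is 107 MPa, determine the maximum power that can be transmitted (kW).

9810 kW

J = π(d_o⁴ − d_i⁴)/32 = π(0.310⁴ − 0.227⁴)/32 = 6.460×10^-4 m⁴.
T_max = τ_allow·J/r = 1.07×10^8 × 6.460×10^-4 / 0.155 = 445900 N·m.
ω = 2π·210/60 = 21.99 rad/s, so P_max = T_max·ω = 9.807×10^6 W.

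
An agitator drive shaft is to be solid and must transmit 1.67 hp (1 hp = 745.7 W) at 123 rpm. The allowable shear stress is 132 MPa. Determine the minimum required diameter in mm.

15.5 mm

ω = 2π·123/60 = 12.88 rad/s, so T = P/ω = 1.67×745.7 / 12.88 = 96.68 N·m.
For a solid shaft τ_max = 16T/(πd³), so d = (16T/(π τ_allow))^(1/3) = (16·96.68/(π·1.32×10^8))^(1/3) = 0.01551 m.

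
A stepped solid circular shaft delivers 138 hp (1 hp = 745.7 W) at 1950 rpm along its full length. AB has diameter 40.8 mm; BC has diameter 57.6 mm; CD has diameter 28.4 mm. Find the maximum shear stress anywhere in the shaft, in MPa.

ω = 2π·1950/60 = 204.2 rad/s, so T = P/ω = 138×745.7 / 204.2 = 503.9 N·m.
Under the same torque, τ_max = 16T/(πd³) is largest where d is smallest — segment CD (d = 28.4 mm).
τ_max = 16·503.9/(π·(0.0284)³) = 1.120×10^8 Pa.

112 MPa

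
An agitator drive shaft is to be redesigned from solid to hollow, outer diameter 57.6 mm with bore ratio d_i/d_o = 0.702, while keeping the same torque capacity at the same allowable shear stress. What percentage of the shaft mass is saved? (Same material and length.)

Equal τ_max and T ⇒ the solid shaft needs d_s³ = d_o³(1−k⁴), so d_s = 57.6·(1−0.702⁴)^(1/3) = 52.50 mm.
Area ratio A_h/A_s = d_o²(1−k²)/d_s² = (1−k²)/(1−k⁴)^(2/3) = 0.6106.
Mass saving = 1 − 0.6106 = 38.9 %.

38.9 %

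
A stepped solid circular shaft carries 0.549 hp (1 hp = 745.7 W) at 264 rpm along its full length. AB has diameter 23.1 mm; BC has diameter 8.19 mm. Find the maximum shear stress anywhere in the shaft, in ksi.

19.9 ksi

ω = 2π·264/60 = 27.65 rad/s, so T = P/ω = 0.549×745.7 / 27.65 = 14.81 N·m.
Under the same torque, τ_max = 16T/(πd³) is largest where d is smallest — segment BC (d = 8.19 mm).
τ_max = 16·14.81/(π·(0.00819)³) = 1.373×10^8 Pa.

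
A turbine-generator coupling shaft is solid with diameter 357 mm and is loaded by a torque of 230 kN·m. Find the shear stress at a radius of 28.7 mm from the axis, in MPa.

J = πd⁴/32 = π(0.357)⁴/32 = 1.595×10^-3 m⁴.
Shear stress varies linearly with radius: τ = T·r/J = 230000 × 0.0287 / 1.595×10^-3 = 4.139×10^6 Pa.

4.14 MPa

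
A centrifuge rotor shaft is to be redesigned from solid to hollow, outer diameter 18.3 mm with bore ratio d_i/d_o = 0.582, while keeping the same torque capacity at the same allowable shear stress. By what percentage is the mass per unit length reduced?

28.3 %

Equal τ_max and T ⇒ the solid shaft needs d_s³ = d_o³(1−k⁴), so d_s = 18.3·(1−0.582⁴)^(1/3) = 17.57 mm.
Area ratio A_h/A_s = d_o²(1−k²)/d_s² = (1−k²)/(1−k⁴)^(2/3) = 0.7172.
Mass saving = 1 − 0.7172 = 28.3 %.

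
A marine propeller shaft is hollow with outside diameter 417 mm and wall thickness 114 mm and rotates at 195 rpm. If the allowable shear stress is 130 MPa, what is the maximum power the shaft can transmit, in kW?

36200 kW

J = π(d_o⁴ − d_i⁴)/32 = π(0.417⁴ − 0.189⁴)/32 = 2.843×10^-3 m⁴.
T_max = τ_allow·J/r = 1.30×10^8 × 2.843×10^-3 / 0.208 = 1.773e6 N·m.
ω = 2π·195/60 = 20.42 rad/s, so P_max = T_max·ω = 3.620×10^7 W.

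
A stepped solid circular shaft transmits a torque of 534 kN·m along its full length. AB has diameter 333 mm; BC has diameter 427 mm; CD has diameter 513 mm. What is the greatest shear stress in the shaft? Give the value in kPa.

73700 kPa

Under the same torque, τ_max = 16T/(πd³) is largest where d is smallest — segment AB (d = 333 mm).
τ_max = 16·534000/(π·(0.333)³) = 7.365×10^7 Pa.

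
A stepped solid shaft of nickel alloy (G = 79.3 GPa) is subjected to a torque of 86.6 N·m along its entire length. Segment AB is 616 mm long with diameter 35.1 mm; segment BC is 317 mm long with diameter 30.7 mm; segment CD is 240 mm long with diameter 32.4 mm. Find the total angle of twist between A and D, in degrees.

0.625°

J_AB = π(0.0351)⁴/32 = 1.49×10^-7 m⁴; J_BC = π(0.0307)⁴/32 = 8.72×10^-8 m⁴; J_CD = π(0.0324)⁴/32 = 1.08×10^-7 m⁴.
θ = (T/G)·Σ L_i/J_i = (86.60/79.3×10⁹)·(0.616/1.49×10^-7 + 0.317/8.72×10^-8 + 0.240/1.08×10^-7) = 0.01091 rad.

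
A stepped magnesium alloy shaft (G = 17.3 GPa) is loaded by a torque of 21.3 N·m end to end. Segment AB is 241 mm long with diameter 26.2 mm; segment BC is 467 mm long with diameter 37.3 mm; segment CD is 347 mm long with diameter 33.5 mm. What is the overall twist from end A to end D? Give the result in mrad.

J_AB = π(0.0262)⁴/32 = 4.63×10^-8 m⁴; J_BC = π(0.0373)⁴/32 = 1.90×10^-7 m⁴; J_CD = π(0.0335)⁴/32 = 1.24×10^-7 m⁴.
θ = (T/G)·Σ L_i/J_i = (21.30/17.3×10⁹)·(0.241/4.63×10^-8 + 0.467/1.90×10^-7 + 0.347/1.24×10^-7) = 0.01290 rad.

12.9 mrad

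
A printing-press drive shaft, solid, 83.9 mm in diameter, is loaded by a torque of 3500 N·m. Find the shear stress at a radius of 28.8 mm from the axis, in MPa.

J = πd⁴/32 = π(0.0839)⁴/32 = 4.865×10^-6 m⁴.
Shear stress varies linearly with radius: τ = T·r/J = 3500 × 0.0288 / 4.865×10^-6 = 2.072×10^7 Pa.

20.7 MPa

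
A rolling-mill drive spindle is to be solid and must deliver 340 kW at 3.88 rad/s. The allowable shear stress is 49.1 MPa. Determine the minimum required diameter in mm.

ω = 3.88 rad/s, so T = P/ω = 340×10³ / 3.880 = 87630 N·m.
For a solid shaft τ_max = 16T/(πd³), so d = (16T/(π τ_allow))^(1/3) = (16·87630/(π·4.91×10^7))^(1/3) = 0.2087 m.

209 mm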